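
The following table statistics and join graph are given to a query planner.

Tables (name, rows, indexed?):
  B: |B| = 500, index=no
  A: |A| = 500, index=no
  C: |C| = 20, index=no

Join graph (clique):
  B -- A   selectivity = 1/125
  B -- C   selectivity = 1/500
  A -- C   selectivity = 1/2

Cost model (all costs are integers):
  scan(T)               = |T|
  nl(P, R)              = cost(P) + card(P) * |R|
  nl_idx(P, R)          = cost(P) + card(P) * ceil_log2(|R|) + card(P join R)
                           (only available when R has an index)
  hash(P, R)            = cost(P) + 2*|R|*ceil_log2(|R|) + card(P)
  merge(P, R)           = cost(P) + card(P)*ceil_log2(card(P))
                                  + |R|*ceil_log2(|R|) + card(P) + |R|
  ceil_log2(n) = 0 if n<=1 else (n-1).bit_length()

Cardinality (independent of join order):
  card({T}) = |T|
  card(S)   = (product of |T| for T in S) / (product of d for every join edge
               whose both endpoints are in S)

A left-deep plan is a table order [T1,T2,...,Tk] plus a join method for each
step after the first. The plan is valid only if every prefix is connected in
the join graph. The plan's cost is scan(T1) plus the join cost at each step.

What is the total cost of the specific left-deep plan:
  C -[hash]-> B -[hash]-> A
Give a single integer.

18060

step 1: scan C: cost=20, card=20
step 2: join B via hash
    card(P join B) = 20*500/(500) = 20
    cost = 20 + 2*500*9 + 20 = 9040
step 3: join A via hash
    card(P join A) = 20*500/(125*2) = 40
    cost = 9040 + 2*500*9 + 20 = 18060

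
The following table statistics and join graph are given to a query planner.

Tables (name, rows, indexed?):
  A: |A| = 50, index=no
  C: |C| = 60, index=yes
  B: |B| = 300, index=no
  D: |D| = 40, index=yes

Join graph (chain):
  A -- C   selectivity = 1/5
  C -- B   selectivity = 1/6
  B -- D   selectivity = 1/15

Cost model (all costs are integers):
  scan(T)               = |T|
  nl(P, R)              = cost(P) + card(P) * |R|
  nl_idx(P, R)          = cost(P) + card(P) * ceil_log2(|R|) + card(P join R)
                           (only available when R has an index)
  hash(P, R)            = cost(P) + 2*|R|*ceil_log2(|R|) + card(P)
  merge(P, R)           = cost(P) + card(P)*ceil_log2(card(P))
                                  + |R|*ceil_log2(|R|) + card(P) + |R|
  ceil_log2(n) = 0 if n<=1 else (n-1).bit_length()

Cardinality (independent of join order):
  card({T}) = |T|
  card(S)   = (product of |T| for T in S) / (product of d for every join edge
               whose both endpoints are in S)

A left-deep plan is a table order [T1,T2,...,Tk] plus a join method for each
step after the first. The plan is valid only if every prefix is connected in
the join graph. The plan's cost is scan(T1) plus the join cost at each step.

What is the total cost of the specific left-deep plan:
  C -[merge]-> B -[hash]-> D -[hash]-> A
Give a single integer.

step 1: scan C: cost=60, card=60
step 2: join B via merge
    card(P join B) = 60*300/(6) = 3000
    cost = 60 + 60*6 + 300*9 + 60 + 300 = 3480
step 3: join D via hash
    card(P join D) = 3000*40/(15) = 8000
    cost = 3480 + 2*40*6 + 3000 = 6960
step 4: join A via hash
    card(P join A) = 8000*50/(5) = 80000
    cost = 6960 + 2*50*6 + 8000 = 15560

15560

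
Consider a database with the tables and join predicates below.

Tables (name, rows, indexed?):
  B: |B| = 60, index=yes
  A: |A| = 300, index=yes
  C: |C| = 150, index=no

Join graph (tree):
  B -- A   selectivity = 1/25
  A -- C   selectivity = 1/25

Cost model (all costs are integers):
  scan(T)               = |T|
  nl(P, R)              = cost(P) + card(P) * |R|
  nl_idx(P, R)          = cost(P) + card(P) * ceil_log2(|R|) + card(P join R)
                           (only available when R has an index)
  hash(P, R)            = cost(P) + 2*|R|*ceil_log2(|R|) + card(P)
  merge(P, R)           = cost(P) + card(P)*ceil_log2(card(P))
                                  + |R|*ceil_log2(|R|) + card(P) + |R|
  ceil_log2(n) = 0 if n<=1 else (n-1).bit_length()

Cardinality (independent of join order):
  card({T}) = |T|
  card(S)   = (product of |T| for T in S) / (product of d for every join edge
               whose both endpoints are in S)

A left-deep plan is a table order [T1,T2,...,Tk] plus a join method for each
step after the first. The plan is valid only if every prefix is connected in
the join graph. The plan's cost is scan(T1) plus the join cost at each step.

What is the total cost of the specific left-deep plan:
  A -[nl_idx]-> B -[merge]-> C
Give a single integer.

step 1: scan A: cost=300, card=300
step 2: join B via nl_idx
    card(P join B) = 300*60/(25) = 720
    cost = 300 + 300*6 + 720 = 2820
step 3: join C via merge
    card(P join C) = 720*150/(25) = 4320
    cost = 2820 + 720*10 + 150*8 + 720 + 150 = 12090

12090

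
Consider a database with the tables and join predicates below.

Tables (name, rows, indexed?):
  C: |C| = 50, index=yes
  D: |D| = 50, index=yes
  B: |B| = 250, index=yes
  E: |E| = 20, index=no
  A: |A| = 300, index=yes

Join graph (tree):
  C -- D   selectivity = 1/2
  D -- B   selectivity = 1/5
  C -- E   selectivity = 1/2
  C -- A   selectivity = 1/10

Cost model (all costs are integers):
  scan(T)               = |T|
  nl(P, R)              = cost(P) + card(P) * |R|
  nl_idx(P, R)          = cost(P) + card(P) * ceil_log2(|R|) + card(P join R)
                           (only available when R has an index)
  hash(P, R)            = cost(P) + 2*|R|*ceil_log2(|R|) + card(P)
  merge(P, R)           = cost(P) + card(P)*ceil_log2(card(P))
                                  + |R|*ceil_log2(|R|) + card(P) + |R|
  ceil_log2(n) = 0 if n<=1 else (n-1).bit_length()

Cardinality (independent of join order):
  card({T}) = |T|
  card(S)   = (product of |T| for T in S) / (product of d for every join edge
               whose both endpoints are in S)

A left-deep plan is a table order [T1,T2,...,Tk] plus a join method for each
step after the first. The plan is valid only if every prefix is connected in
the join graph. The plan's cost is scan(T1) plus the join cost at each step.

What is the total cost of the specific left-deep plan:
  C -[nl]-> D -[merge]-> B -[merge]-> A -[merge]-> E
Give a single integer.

42335420

step 1: scan C: cost=50, card=50
step 2: join D via nl
    card(P join D) = 50*50/(2) = 1250
    cost = 50 + 50*50 = 2550
step 3: join B via merge
    card(P join B) = 1250*250/(5) = 62500
    cost = 2550 + 1250*11 + 250*8 + 1250 + 250 = 19800
step 4: join A via merge
    card(P join A) = 62500*300/(10) = 1875000
    cost = 19800 + 62500*16 + 300*9 + 62500 + 300 = 1085300
step 5: join E via merge
    card(P join E) = 1875000*20/(2) = 18750000
    cost = 1085300 + 1875000*21 + 20*5 + 1875000 + 20 = 42335420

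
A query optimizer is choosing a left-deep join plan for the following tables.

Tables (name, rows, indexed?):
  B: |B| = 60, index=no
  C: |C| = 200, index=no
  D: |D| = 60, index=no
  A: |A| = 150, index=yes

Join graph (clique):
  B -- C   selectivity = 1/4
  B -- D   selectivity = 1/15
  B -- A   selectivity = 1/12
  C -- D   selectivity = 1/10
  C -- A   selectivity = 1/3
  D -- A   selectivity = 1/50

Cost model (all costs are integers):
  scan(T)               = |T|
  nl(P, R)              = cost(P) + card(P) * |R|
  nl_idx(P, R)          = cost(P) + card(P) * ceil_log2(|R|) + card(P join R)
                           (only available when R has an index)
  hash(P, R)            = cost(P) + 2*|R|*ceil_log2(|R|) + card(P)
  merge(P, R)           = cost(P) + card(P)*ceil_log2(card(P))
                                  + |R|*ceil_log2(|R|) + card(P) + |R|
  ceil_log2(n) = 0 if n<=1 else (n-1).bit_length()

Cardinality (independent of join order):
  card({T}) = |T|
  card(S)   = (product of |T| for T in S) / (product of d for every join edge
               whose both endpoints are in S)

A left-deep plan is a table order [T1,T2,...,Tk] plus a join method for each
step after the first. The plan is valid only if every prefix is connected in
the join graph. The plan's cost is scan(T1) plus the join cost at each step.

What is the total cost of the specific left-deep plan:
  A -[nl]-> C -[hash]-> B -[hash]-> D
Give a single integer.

54090

step 1: scan A: cost=150, card=150
step 2: join C via nl
    card(P join C) = 150*200/(3) = 10000
    cost = 150 + 150*200 = 30150
step 3: join B via hash
    card(P join B) = 10000*60/(4*12) = 12500
    cost = 30150 + 2*60*6 + 10000 = 40870
step 4: join D via hash
    card(P join D) = 12500*60/(15*10*50) = 100
    cost = 40870 + 2*60*6 + 12500 = 54090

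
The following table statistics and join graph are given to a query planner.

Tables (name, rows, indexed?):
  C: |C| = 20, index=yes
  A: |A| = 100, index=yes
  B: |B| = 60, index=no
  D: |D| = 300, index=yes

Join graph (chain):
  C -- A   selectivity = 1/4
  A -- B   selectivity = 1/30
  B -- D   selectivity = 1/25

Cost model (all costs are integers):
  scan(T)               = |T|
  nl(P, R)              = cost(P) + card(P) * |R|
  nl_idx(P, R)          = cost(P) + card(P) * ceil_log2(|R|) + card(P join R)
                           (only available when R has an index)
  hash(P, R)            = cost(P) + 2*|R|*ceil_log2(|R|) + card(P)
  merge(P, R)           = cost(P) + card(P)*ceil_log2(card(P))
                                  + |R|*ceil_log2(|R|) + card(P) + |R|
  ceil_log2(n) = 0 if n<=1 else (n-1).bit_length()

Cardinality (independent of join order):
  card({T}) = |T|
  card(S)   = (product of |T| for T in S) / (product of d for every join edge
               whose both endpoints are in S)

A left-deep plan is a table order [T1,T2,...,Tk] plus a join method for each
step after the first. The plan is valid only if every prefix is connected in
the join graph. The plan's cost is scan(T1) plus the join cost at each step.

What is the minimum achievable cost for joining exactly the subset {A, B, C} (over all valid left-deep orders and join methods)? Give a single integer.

Selinger DP over subsets of {A,B,C}:
  {C}: scan cost=20, card=20
  {A}: scan cost=100, card=100
  {B}: scan cost=60, card=60
  {AC}: card=500; try (C,hash)→400, (A,nl_idx)→660, (A,merge)→940, (C,merge)→1020, (C,nl_idx)→1100, (A,hash)→1440 …(+2); best=400 via (C,hash)
  {AB}: card=200; try (A,nl_idx)→680, (B,hash)→920, (A,merge)→1280, (B,merge)→1320, (A,hash)→1520, (A,nl)→6060 …(+1); best=680 via (A,nl_idx)
  {ABC}: card=1000; try (C,hash)→1080, (B,hash)→1620, (C,merge)→2600, (C,nl_idx)→2680, (C,nl)→4680, (B,merge)→5820 …(+1); best=1080 via (C,hash)

1080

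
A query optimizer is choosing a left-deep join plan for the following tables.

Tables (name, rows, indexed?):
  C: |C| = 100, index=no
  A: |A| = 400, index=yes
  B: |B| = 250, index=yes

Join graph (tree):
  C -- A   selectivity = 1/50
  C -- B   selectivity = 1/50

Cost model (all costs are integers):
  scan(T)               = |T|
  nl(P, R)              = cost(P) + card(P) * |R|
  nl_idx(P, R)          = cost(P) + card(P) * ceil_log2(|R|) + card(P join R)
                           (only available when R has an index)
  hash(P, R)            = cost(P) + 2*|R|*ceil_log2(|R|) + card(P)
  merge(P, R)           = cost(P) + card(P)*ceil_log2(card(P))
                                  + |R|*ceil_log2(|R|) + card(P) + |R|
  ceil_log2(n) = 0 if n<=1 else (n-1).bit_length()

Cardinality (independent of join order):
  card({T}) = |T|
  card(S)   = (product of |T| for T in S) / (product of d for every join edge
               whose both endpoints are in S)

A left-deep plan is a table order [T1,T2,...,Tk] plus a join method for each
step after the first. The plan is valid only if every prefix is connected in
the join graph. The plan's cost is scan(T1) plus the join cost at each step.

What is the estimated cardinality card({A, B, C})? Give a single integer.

4000

Tables in S: A(400), B(250), C(100)
Edges inside S: C-A(d=50), C-B(d=50)
numerator = 400 * 250 * 100 = 10000000
denominator = 50 * 50 = 2500
card(S) = 10000000 / 2500 = 4000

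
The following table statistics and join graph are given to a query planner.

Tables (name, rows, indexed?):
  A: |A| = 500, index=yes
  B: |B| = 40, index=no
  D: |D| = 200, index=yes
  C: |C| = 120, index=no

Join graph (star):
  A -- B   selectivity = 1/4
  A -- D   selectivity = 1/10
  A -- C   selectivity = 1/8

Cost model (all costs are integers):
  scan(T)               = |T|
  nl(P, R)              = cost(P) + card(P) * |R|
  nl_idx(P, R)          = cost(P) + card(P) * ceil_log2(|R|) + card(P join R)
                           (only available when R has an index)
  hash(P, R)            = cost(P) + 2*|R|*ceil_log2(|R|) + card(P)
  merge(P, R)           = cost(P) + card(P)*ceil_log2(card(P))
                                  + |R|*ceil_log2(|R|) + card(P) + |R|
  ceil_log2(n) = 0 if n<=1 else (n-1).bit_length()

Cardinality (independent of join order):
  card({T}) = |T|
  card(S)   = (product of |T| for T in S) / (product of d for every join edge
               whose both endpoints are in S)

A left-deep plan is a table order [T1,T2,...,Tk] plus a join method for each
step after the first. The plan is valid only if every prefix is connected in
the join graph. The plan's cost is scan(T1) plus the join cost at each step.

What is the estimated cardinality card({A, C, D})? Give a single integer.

150000

Tables in S: A(500), C(120), D(200)
Edges inside S: A-D(d=10), A-C(d=8)
numerator = 500 * 120 * 200 = 12000000
denominator = 10 * 8 = 80
card(S) = 12000000 / 80 = 150000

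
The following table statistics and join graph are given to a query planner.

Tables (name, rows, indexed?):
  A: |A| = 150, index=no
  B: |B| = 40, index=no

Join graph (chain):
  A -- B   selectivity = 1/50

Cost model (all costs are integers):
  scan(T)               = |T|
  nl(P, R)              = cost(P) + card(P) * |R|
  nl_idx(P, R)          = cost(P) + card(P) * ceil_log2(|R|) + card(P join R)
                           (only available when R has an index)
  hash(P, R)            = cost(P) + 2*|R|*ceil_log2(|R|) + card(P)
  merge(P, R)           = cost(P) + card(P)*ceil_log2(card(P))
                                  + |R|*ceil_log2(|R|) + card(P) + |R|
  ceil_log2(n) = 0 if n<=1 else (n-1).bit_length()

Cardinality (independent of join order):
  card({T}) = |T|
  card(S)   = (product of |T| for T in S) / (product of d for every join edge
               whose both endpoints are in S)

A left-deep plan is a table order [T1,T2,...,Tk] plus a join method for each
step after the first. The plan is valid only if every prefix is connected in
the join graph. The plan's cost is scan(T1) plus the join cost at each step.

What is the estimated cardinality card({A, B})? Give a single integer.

Tables in S: A(150), B(40)
Edges inside S: A-B(d=50)
numerator = 150 * 40 = 6000
denominator = 50 = 50
card(S) = 6000 / 50 = 120

120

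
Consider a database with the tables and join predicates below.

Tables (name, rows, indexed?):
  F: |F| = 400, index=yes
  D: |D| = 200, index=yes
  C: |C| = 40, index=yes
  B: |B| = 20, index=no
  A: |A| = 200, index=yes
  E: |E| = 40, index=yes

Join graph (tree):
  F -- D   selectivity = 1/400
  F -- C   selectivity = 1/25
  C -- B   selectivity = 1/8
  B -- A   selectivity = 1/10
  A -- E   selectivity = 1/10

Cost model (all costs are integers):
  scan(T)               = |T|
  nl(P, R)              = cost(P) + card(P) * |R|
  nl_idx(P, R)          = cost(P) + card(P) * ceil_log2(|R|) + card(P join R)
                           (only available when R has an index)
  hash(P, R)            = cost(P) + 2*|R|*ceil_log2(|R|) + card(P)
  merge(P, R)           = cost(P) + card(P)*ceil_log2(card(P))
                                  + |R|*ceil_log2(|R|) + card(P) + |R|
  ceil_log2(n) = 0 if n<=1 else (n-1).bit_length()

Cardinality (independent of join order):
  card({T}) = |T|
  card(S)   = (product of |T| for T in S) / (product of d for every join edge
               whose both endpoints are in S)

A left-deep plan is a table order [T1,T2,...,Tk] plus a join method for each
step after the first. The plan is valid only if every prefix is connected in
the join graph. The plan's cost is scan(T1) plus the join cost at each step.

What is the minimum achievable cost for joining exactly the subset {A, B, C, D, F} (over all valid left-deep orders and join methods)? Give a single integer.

Selinger DP over subsets of {A,B,C,D,F}:
  {F}: scan cost=400, card=400
  {D}: scan cost=200, card=200
  {C}: scan cost=40, card=40
  {B}: scan cost=20, card=20
  {A}: scan cost=200, card=200
  {DF}: card=200; try (F,nl_idx)→2200, (D,nl_idx)→3800, (D,hash)→4000, (F,merge)→6000, (D,merge)→6200, (F,hash)→7600 …(+2); best=2200 via (F,nl_idx)
  {CF}: card=640; try (F,nl_idx)→1040, (C,hash)→1280, (C,nl_idx)→3440, (F,merge)→4320, (C,merge)→4680, (F,hash)→7280 …(+2); best=1040 via (F,nl_idx)
  {BC}: card=100; try (C,nl_idx)→240, (B,hash)→280, (C,merge)→420, (B,merge)→440, (C,hash)→520, (C,nl)→820 …(+1); best=240 via (C,nl_idx)
  {AB}: card=400; try (A,nl_idx)→580, (B,hash)→600, (A,merge)→1940, (B,merge)→2120, (A,hash)→3240, (A,nl)→4020 …(+1); best=580 via (A,nl_idx)
  {CDF}: card=320; try (C,hash)→2880, (C,nl_idx)→3720, (C,merge)→4280, (D,hash)→4880, (D,nl_idx)→6480, (D,merge)→9880 …(+2); best=2880 via (C,hash)
  {BCF}: card=1600; try (B,hash)→1880, (F,nl_idx)→2740, (F,merge)→5040, (F,hash)→7540, (B,merge)→8200, (B,nl)→13840 …(+1); best=1880 via (B,hash)
  {ABC}: card=2000; try (C,hash)→1460, (A,merge)→2840, (A,nl_idx)→3040, (A,hash)→3540, (C,merge)→4860, (C,nl_idx)→4980 …(+2); best=1460 via (C,hash)
  {BCDF}: card=800; try (B,hash)→3400, (B,merge)→6200, (D,hash)→6680, (B,nl)→9280, (D,nl_idx)→15480, (D,merge)→22880 …(+1); best=3400 via (B,hash)
  {ABCF}: card=32000; try (A,hash)→6680, (F,hash)→10660, (A,merge)→22880, (F,merge)→29460, (A,nl_idx)→46680, (F,nl_idx)→51460 …(+2); best=6680 via (A,hash)
  {ABCDF}: card=16000; try (A,hash)→7400, (A,merge)→14000, (A,nl_idx)→25800, (D,hash)→41880, (A,nl)→163400, (D,nl_idx)→278680 …(+2); best=7400 via (A,hash)

7400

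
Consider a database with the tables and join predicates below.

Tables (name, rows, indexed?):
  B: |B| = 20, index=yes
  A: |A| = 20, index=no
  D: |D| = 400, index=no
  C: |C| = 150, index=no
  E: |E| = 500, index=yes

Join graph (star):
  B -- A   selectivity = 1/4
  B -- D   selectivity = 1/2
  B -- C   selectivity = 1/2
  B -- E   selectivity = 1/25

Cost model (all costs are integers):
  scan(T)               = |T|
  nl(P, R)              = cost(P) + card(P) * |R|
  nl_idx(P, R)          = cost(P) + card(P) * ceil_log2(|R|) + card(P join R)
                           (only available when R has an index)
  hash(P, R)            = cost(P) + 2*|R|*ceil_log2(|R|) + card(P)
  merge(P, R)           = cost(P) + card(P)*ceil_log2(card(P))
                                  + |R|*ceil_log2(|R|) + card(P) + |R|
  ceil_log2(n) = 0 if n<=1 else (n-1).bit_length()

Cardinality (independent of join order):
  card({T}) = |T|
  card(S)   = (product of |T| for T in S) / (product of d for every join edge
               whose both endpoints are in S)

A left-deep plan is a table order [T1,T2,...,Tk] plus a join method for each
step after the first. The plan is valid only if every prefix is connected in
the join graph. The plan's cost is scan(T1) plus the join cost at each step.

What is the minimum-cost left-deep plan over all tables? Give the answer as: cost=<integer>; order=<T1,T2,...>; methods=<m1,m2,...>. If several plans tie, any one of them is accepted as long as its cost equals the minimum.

Selinger DP (subsets sized 1..n):
  {B}: scan cost=20, card=20
  {A}: scan cost=20, card=20
  {D}: scan cost=400, card=400
  {C}: scan cost=150, card=150
  {E}: scan cost=500, card=500
  {AB}: card=100; try (B,nl_idx)→220, (B,hash)→240, (A,hash)→240, (B,merge)→260, (A,merge)→260, (B,nl)→420 …(+1); best=220 via (B,nl_idx)
  {BD}: card=4000; try (B,hash)→1000, (D,merge)→4140, (B,merge)→4520, (B,nl_idx)→6400, (D,hash)→7240, (D,nl)→8020 …(+1); best=1000 via (B,hash)
  {BC}: card=1500; try (B,hash)→500, (C,merge)→1490, (B,merge)→1620, (B,nl_idx)→2400, (C,hash)→2440, (C,nl)→3020 …(+1); best=500 via (B,hash)
  {BE}: card=400; try (E,nl_idx)→600, (B,hash)→1200, (B,nl_idx)→3400, (E,merge)→5140, (B,merge)→5620, (E,hash)→9040 …(+2); best=600 via (E,nl_idx)
  {ABD}: card=20000; try (D,merge)→5020, (A,hash)→5200, (D,hash)→7520, (D,nl)→40220, (A,merge)→53120, (A,nl)→81000; best=5020 via (D,merge)
  {ABC}: card=7500; try (A,hash)→2200, (C,merge)→2370, (C,hash)→2720, (C,nl)→15220, (A,merge)→18620, (A,nl)→30500; best=2200 via (A,hash)
  {ABE}: card=2000; try (A,hash)→1200, (E,nl_idx)→3120, (A,merge)→4720, (E,merge)→6020, (A,nl)→8600, (E,hash)→9320 …(+1); best=1200 via (A,hash)
  {BCD}: card=300000; try (C,hash)→7400, (D,hash)→9200, (D,merge)→22500, (C,merge)→54350, (D,nl)→600500, (C,nl)→601000; best=7400 via (C,hash)
  {BDE}: card=80000; try (D,hash)→8200, (D,merge)→8600, (E,hash)→14000, (E,merge)→58000, (E,nl_idx)→117000, (D,nl)→160600 …(+1); best=8200 via (D,hash)
  {BCE}: card=30000; try (C,hash)→3400, (C,merge)→5950, (E,hash)→11000, (E,merge)→23500, (E,nl_idx)→44000, (C,nl)→60600 …(+1); best=3400 via (C,hash)
  {ABCD}: card=1500000; try (D,hash)→16900, (C,hash)→27420, (D,merge)→111200, (A,hash)→307600, (C,merge)→326370, (D,nl)→3002200 …(+3); best=16900 via (D,hash)
  {ABDE}: card=400000; try (D,hash)→10400, (D,merge)→29200, (E,hash)→34020, (A,hash)→88400, (E,merge)→330020, (E,nl_idx)→585020 …(+4); best=10400 via (D,hash)
  {ABCE}: card=150000; try (C,hash)→5600, (E,hash)→18700, (C,merge)→26550, (A,hash)→33600, (E,merge)→112200, (E,nl_idx)→219700 …(+4); best=5600 via (C,hash)
  {BCDE}: card=6000000; try (D,hash)→40600, (C,hash)→90600, (E,hash)→316400, (D,merge)→487400, (C,merge)→1449550, (E,merge)→6012400 …(+4); best=40600 via (D,hash)
  {ABCDE}: card=30000000; try (D,hash)→162800, (C,hash)→412800, (E,hash)→1525900, (D,merge)→2859600, (A,hash)→6040800, (C,merge)→8011750 …(+7); best=162800 via (D,hash)

cost=162800; order=B,E,A,C,D; methods=nl_idx,hash,hash,hash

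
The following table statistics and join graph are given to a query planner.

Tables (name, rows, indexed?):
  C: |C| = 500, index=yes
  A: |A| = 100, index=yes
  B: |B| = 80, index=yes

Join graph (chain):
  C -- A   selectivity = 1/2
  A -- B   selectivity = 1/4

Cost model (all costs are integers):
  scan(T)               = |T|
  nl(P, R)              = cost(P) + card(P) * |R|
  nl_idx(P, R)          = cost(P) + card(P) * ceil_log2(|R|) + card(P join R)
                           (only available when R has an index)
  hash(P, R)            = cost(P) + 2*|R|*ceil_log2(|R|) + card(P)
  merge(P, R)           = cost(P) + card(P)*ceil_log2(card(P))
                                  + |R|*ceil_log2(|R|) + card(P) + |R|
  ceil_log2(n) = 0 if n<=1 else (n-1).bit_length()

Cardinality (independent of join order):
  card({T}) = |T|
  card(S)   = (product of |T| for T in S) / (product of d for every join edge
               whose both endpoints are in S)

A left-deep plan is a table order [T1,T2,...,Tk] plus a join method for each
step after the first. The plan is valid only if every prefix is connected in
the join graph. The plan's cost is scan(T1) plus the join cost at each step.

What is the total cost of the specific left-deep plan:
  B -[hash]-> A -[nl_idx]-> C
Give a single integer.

519560

step 1: scan B: cost=80, card=80
step 2: join A via hash
    card(P join A) = 80*100/(4) = 2000
    cost = 80 + 2*100*7 + 80 = 1560
step 3: join C via nl_idx
    card(P join C) = 2000*500/(2) = 500000
    cost = 1560 + 2000*9 + 500000 = 519560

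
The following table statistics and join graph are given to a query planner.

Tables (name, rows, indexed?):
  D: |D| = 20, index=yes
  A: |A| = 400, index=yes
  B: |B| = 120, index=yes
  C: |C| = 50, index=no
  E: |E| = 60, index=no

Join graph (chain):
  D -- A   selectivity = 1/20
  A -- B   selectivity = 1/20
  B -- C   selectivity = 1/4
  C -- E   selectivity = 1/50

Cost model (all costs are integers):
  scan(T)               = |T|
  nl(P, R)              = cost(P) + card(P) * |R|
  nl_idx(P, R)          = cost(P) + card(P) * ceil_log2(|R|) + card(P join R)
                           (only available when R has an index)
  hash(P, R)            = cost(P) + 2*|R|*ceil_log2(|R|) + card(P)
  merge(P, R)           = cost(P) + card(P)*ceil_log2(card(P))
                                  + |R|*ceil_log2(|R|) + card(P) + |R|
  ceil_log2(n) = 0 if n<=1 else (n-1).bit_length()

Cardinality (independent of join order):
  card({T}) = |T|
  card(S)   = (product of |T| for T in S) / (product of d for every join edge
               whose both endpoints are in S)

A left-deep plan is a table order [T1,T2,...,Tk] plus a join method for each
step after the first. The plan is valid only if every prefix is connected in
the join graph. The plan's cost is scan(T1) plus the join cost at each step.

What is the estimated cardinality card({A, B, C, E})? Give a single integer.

36000

Tables in S: A(400), B(120), C(50), E(60)
Edges inside S: A-B(d=20), B-C(d=4), C-E(d=50)
numerator = 400 * 120 * 50 * 60 = 144000000
denominator = 20 * 4 * 50 = 4000
card(S) = 144000000 / 4000 = 36000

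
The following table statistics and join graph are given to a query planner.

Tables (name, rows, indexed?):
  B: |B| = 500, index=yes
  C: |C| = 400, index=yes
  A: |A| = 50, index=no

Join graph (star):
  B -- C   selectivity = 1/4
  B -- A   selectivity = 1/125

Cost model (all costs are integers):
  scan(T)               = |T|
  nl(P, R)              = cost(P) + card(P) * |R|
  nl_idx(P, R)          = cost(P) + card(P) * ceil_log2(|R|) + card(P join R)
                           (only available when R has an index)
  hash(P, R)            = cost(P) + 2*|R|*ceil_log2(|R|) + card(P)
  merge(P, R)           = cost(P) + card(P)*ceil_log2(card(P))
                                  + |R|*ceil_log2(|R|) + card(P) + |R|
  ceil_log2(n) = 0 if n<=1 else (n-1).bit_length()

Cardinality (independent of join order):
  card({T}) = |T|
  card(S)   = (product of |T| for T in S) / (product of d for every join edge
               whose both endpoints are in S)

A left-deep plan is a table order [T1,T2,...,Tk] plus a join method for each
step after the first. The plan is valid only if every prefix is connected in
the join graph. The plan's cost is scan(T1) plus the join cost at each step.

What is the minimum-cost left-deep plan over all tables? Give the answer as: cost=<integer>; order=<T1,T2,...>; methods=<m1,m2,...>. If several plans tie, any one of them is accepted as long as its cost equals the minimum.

Selinger DP (subsets sized 1..n):
  {B}: scan cost=500, card=500
  {C}: scan cost=400, card=400
  {A}: scan cost=50, card=50
  {BC}: card=50000; try (C,hash)→8200, (B,merge)→9400, (C,merge)→9500, (B,hash)→9800, (B,nl_idx)→54000, (C,nl_idx)→55000 …(+2); best=8200 via (C,hash)
  {AB}: card=200; try (B,nl_idx)→700, (A,hash)→1600, (B,merge)→5400, (A,merge)→5850, (B,hash)→9100, (B,nl)→25050 …(+1); best=700 via (B,nl_idx)
  {ABC}: card=20000; try (C,merge)→6500, (C,hash)→8100, (C,nl_idx)→22500, (A,hash)→58800, (C,nl)→80700, (A,merge)→858550 …(+1); best=6500 via (C,merge)

cost=6500; order=A,B,C; methods=nl_idx,merge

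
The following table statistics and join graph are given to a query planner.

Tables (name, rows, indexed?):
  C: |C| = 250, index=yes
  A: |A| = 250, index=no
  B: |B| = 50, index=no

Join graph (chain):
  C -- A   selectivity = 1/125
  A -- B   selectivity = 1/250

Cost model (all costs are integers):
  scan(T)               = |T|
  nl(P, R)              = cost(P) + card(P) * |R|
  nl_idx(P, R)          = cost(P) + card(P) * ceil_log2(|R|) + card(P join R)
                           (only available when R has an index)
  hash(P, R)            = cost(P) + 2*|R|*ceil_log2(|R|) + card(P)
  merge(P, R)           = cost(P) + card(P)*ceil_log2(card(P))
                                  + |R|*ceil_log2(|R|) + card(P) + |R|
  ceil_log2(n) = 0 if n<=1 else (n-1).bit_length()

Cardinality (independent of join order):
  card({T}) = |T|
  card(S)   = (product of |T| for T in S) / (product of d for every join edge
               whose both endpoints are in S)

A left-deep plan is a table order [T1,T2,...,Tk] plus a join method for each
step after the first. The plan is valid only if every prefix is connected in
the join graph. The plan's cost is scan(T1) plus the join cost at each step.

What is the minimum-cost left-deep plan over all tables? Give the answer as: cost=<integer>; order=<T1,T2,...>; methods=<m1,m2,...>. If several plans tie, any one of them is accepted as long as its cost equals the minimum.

cost=1600; order=A,B,C; methods=hash,nl_idx

Selinger DP (subsets sized 1..n):
  {C}: scan cost=250, card=250
  {A}: scan cost=250, card=250
  {B}: scan cost=50, card=50
  {AC}: card=500; try (C,nl_idx)→2750, (C,hash)→4500, (A,hash)→4500, (C,merge)→4750, (A,merge)→4750, (C,nl)→62750 …(+1); best=2750 via (C,nl_idx)
  {AB}: card=50; try (B,hash)→1100, (A,merge)→2650, (B,merge)→2850, (A,hash)→4100, (A,nl)→12550, (B,nl)→12750; best=1100 via (B,hash)
  {ABC}: card=100; try (C,nl_idx)→1600, (C,merge)→3700, (B,hash)→3850, (C,hash)→5150, (B,merge)→8100, (C,nl)→13600 …(+1); best=1600 via (C,nl_idx)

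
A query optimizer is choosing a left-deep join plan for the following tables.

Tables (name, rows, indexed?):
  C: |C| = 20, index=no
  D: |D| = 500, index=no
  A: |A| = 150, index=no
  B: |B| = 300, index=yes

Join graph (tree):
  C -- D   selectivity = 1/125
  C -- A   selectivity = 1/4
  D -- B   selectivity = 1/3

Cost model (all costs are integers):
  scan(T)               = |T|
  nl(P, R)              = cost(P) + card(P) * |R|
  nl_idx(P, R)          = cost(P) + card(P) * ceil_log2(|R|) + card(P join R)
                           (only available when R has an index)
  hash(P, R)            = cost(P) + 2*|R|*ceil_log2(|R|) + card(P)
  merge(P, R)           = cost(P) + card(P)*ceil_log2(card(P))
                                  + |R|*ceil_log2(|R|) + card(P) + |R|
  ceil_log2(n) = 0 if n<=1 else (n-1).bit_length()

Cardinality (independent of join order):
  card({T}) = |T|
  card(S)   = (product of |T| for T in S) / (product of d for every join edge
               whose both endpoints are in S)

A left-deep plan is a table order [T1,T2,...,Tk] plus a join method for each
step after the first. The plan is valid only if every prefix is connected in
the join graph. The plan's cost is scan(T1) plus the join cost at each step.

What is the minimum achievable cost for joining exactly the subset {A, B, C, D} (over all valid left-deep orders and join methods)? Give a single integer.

11590

Selinger DP over subsets of {A,B,C,D}:
  {C}: scan cost=20, card=20
  {D}: scan cost=500, card=500
  {A}: scan cost=150, card=150
  {B}: scan cost=300, card=300
  {CD}: card=80; try (C,hash)→1200, (D,merge)→5140, (C,merge)→5620, (D,hash)→9040, (D,nl)→10020, (C,nl)→10500; best=1200 via (C,hash)
  {AC}: card=750; try (C,hash)→500, (A,merge)→1490, (C,merge)→1620, (A,hash)→2440, (A,nl)→3020, (C,nl)→3150; best=500 via (C,hash)
  {BD}: card=50000; try (B,hash)→6400, (D,merge)→8300, (B,merge)→8500, (D,hash)→9600, (B,nl_idx)→55000, (D,nl)→150300 …(+1); best=6400 via (B,hash)
  {ACD}: card=3000; try (A,merge)→3190, (A,hash)→3680, (D,hash)→10250, (A,nl)→13200, (D,merge)→13750, (D,nl)→375500; best=3190 via (A,merge)
  {BCD}: card=8000; try (B,merge)→4840, (B,hash)→6680, (B,nl_idx)→9920, (B,nl)→25200, (C,hash)→56600, (C,merge)→856520 …(+1); best=4840 via (B,merge)
  {ABCD}: card=300000; try (B,hash)→11590, (A,hash)→15240, (B,merge)→45190, (A,merge)→118190, (B,nl_idx)→330190, (B,nl)→903190 …(+1); best=11590 via (B,hash)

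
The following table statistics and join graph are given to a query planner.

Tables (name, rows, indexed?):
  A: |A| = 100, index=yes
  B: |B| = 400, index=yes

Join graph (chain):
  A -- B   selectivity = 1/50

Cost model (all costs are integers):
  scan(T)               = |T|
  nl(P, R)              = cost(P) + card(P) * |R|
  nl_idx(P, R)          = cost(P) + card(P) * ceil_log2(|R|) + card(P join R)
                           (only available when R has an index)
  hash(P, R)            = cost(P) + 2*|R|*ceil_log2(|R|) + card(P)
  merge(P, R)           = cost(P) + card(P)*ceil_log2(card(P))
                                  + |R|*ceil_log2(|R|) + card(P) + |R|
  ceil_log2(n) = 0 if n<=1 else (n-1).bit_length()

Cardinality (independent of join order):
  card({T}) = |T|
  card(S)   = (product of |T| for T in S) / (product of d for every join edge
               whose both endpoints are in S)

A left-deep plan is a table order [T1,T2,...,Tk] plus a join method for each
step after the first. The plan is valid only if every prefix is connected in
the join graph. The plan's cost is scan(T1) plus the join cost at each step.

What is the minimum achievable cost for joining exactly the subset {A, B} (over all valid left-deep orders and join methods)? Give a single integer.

1800

Selinger DP over subsets of {A,B}:
  {A}: scan cost=100, card=100
  {B}: scan cost=400, card=400
  {AB}: card=800; try (B,nl_idx)→1800, (A,hash)→2200, (A,nl_idx)→4000, (B,merge)→4900, (A,merge)→5200, (B,hash)→7400 …(+2); best=1800 via (B,nl_idx)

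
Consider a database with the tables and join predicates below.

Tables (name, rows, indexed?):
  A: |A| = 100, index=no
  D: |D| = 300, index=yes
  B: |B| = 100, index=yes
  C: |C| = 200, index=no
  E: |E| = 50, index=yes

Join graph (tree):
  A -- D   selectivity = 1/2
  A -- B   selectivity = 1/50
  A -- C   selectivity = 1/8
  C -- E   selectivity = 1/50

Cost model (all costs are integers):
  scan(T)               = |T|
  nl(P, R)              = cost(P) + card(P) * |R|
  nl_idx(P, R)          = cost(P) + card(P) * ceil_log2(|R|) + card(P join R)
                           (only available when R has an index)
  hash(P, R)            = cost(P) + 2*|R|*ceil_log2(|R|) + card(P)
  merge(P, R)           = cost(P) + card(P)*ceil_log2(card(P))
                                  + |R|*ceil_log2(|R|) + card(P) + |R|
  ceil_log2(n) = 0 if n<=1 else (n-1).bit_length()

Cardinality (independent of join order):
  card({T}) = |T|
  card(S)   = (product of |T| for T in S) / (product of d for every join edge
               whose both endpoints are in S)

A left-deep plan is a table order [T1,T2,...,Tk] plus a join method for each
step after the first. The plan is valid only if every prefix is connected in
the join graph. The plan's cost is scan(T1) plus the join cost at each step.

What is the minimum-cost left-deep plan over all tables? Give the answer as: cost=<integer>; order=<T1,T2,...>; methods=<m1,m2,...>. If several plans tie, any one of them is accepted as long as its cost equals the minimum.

Selinger DP (subsets sized 1..n):
  {A}: scan cost=100, card=100
  {D}: scan cost=300, card=300
  {B}: scan cost=100, card=100
  {C}: scan cost=200, card=200
  {E}: scan cost=50, card=50
  {AD}: card=15000; try (A,hash)→2000, (D,merge)→3900, (A,merge)→4100, (D,hash)→5600, (D,nl_idx)→16000, (D,nl)→30100 …(+1); best=2000 via (A,hash)
  {AB}: card=200; try (B,nl_idx)→1000, (B,hash)→1600, (A,hash)→1600, (B,merge)→1700, (A,merge)→1700, (B,nl)→10100 …(+1); best=1000 via (B,nl_idx)
  {AC}: card=2500; try (A,hash)→1800, (C,merge)→2700, (A,merge)→2800, (C,hash)→3400, (C,nl)→20100, (A,nl)→20200; best=1800 via (A,hash)
  {CE}: card=200; try (E,hash)→1000, (E,nl_idx)→1600, (C,merge)→2200, (E,merge)→2350, (C,hash)→3300, (C,nl)→10050 …(+1); best=1000 via (E,hash)
  {ABD}: card=30000; try (D,merge)→5800, (D,hash)→6600, (B,hash)→18400, (D,nl_idx)→32800, (D,nl)→61000, (B,nl_idx)→137000 …(+2); best=5800 via (D,merge)
  {ACD}: card=375000; try (D,hash)→9700, (C,hash)→20200, (D,merge)→37300, (C,merge)→228800, (D,nl_idx)→399300, (D,nl)→751800 …(+1); best=9700 via (D,hash)
  {ABC}: card=5000; try (C,hash)→4400, (C,merge)→4600, (B,hash)→5700, (B,nl_idx)→24300, (B,merge)→35100, (C,nl)→41000 …(+1); best=4400 via (C,hash)
  {ACE}: card=2500; try (A,hash)→2600, (A,merge)→3600, (E,hash)→4900, (E,nl_idx)→19300, (A,nl)→21000, (E,merge)→34650 …(+1); best=2600 via (A,hash)
  {ABCD}: card=750000; try (D,hash)→14800, (C,hash)→39000, (D,merge)→77400, (B,hash)→386100, (C,merge)→487600, (D,nl_idx)→799400 …(+5); best=14800 via (D,hash)
  {ACDE}: card=375000; try (D,hash)→10500, (D,merge)→38100, (E,hash)→385300, (D,nl_idx)→400100, (D,nl)→752600, (E,nl_idx)→2634700 …(+2); best=10500 via (D,hash)
  {ABCE}: card=5000; try (B,hash)→6500, (E,hash)→10000, (B,nl_idx)→25100, (B,merge)→35900, (E,nl_idx)→39400, (E,merge)→74750 …(+2); best=6500 via (B,hash)
  {ABCDE}: card=750000; try (D,hash)→16900, (D,merge)→79500, (B,hash)→386900, (E,hash)→765400, (D,nl_idx)→801500, (D,nl)→1506500 …(+6); best=16900 via (D,hash)

cost=16900; order=C,E,A,B,D; methods=hash,hash,hash,hash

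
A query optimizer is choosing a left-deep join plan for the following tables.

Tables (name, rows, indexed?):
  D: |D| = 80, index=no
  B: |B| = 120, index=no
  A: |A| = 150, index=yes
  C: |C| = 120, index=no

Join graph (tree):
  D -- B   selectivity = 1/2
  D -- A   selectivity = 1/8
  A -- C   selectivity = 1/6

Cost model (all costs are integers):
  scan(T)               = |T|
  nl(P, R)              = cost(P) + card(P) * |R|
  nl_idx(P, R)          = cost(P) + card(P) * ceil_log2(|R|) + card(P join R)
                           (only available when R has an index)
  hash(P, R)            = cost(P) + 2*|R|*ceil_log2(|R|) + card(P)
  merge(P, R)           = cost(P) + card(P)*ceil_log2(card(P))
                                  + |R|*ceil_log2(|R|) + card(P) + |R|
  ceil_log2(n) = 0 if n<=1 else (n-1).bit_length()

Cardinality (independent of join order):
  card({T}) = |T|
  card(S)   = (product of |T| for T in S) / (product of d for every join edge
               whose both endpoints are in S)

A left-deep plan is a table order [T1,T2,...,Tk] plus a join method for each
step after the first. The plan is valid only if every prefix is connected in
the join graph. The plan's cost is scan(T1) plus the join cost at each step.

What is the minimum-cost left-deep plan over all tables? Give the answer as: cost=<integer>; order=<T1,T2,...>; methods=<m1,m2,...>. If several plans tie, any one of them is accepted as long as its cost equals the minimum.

cost=36280; order=A,D,C,B; methods=hash,hash,hash

Selinger DP (subsets sized 1..n):
  {D}: scan cost=80, card=80
  {B}: scan cost=120, card=120
  {A}: scan cost=150, card=150
  {C}: scan cost=120, card=120
  {BD}: card=4800; try (D,hash)→1360, (B,merge)→1680, (D,merge)→1720, (B,hash)→1840, (B,nl)→9680, (D,nl)→9720; best=1360 via (D,hash)
  {AD}: card=1500; try (D,hash)→1420, (A,merge)→2070, (D,merge)→2140, (A,nl_idx)→2220, (A,hash)→2560, (A,nl)→12080 …(+1); best=1420 via (D,hash)
  {AC}: card=3000; try (C,hash)→1980, (A,merge)→2430, (C,merge)→2460, (A,hash)→2640, (A,nl_idx)→4080, (A,nl)→18120 …(+1); best=1980 via (C,hash)
  {ABD}: card=90000; try (B,hash)→4600, (A,hash)→8560, (B,merge)→20380, (A,merge)→69910, (A,nl_idx)→129760, (B,nl)→181420 …(+1); best=4600 via (B,hash)
  {ACD}: card=30000; try (C,hash)→4600, (D,hash)→6100, (C,merge)→20380, (D,merge)→41620, (C,nl)→181420, (D,nl)→241980; best=4600 via (C,hash)
  {ABCD}: card=1800000; try (B,hash)→36280, (C,hash)→96280, (B,merge)→485560, (C,merge)→1625560, (B,nl)→3604600, (C,nl)→10804600; best=36280 via (B,hash)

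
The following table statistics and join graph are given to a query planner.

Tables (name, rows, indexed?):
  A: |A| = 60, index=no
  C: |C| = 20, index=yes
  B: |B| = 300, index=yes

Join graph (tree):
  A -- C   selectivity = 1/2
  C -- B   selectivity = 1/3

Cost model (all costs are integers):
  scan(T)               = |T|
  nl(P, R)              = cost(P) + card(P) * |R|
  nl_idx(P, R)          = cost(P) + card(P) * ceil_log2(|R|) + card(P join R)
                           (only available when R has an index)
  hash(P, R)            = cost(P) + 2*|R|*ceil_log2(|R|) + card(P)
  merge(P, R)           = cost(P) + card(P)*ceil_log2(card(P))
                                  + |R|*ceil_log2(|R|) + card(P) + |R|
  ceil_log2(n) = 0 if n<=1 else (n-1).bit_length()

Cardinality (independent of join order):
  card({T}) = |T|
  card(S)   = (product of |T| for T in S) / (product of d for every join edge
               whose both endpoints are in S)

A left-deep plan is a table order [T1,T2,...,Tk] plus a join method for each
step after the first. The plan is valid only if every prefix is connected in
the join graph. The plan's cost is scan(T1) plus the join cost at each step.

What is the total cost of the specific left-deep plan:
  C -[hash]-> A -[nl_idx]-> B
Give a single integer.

step 1: scan C: cost=20, card=20
step 2: join A via hash
    card(P join A) = 20*60/(2) = 600
    cost = 20 + 2*60*6 + 20 = 760
step 3: join B via nl_idx
    card(P join B) = 600*300/(3) = 60000
    cost = 760 + 600*9 + 60000 = 66160

66160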